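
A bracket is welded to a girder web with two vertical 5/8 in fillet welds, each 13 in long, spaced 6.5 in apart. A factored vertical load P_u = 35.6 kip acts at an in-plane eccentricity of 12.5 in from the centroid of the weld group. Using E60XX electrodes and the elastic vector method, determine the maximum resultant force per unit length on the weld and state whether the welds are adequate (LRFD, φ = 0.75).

E60XX → F_EXX = 60 ksi.
Total weld length L_w = 26 in. Treat welds as unit-width lines.
Polar moment about centroid: J = 2[d³/12 + d(b/2)²] = 2[13³/12 + 13×3.25²] = 640.8 in³.
Direct shear f_v = P/L_w = 35.6 / 26 = 1.369 kip/in (vertical).
Torsion M = P·e = 35.6 × 12.5 = 445 kip·in.
Critical point at (x, y) = (3.25, 6.5) from centroid. f_tx = M·y/J = 4.514 kip/in; f_ty = M·x/J = 2.257 kip/in.
Resultant f_max = √[f_tx² + (f_v + f_ty)²] = √[4.514² + (1.369 + 2.257)²] = 5.79 kip/in.
Capacity per unit length: φr_n = 0.75 × 0.6 × 60 × (0.707 × 0.625) = 11.93 kip/in.
5.79 ≤ 11.93 → adequate.

f_max ≈ 5.79 kip/in; adequate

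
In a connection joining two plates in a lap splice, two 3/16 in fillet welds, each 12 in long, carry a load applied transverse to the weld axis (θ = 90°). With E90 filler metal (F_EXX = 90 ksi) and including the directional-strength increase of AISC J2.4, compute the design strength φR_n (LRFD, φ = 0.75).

t_e = 0.707 × 0.1875 = 0.1326 in; A_we = 0.1326 × 24 = 3.181 in².
Directional factor: 1.0 + 0.5 sin^1.5(90°) = 1.5.
F_nw = 0.6 × 90 × 1.5 = 81 ksi.
φR_n = 0.75 × 81 × 3.181 = 193.3 kips.

φR_n ≈ 193 kips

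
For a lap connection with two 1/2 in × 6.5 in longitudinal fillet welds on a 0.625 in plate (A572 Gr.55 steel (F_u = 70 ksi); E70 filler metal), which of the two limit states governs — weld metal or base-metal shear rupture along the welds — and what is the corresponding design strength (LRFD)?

E70XX → F_EXX = 70 ksi.
t_e = 0.707 × 0.5 = 0.3535 in; L = 13 in.
Weld metal: φR_n = 0.75 × 0.6 × 70 × 0.3535 × 13 = 144.8 kips.
Base metal (shear rupture): φR_n = 0.75 × 0.6 × 70 × 0.625 × 13 = 255.9 kips.
Governing: weld metal.

φR_n ≈ 145 kips (weld metal governs)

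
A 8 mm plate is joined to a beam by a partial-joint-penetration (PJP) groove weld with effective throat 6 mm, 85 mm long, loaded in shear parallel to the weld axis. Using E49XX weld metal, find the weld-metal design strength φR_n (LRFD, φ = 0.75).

E49XX → F_EXX = 490 MPa.
Effective throat (given) t_e = 6 mm.
A_we = 6 × 85 = 510 mm².
F_nw = 0.6 F_EXX = 294 MPa.
φR_n = 0.75 × 294 × 510 × 10⁻³ = 112.5 kN.

φR_n ≈ 112 kN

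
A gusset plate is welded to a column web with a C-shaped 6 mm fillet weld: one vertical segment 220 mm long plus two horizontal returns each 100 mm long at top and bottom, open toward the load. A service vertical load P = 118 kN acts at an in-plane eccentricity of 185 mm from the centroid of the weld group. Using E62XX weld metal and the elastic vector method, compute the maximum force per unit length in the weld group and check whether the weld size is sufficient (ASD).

E62XX → F_EXX = 620 MPa.
Total weld length L_w = 420 mm. Treat welds as unit-width lines.
Centroid: x̄ = 2×100×50 / 420 = 23.81 mm from the vertical weld.
Polar moment about centroid: J = I_x + I_y = [220³/12 + 2×100×110²] + [220×23.81² + 2(100³/12 + 100×26.19²)] = 3736000 mm³.
Direct shear f_v = P/L_w = 118×10³ / 420 = 281 N/mm (vertical).
Torsion M = P·e = 118×10³ × 185 = 21830000 N·mm.
Critical point at (x, y) = (76.19, 110) from centroid. f_tx = M·y/J = 642.8 N/mm; f_ty = M·x/J = 445.2 N/mm.
Resultant f_max = √[f_tx² + (f_v + f_ty)²] = √[642.8² + (281 + 445.2)²] = 969.8 N/mm.
Capacity per unit length: r_n/Ω = (1/2.0) × 0.6 × 620 × (0.707 × 6) = 789 N/mm.
969.8 > 789 → NOT adequate.

f_max ≈ 970 N/mm; NOT adequate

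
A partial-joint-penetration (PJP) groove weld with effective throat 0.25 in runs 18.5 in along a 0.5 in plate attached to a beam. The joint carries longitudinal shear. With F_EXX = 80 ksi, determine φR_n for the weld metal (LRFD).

Effective throat (given) t_e = 0.25 in.
A_we = 0.25 × 18.5 = 4.625 in².
F_nw = 0.6 F_EXX = 48 ksi.
φR_n = 0.75 × 48 × 4.625 = 166.5 kip.

φR_n ≈ 166 kip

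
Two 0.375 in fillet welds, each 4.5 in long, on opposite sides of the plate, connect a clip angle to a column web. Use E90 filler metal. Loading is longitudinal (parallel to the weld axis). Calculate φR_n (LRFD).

φR_n ≈ 96.6 kip

E90XX → F_EXX = 90 ksi.
Effective throat t_e = 0.707 × 0.375 = 0.2651 in.
Total length L = 9 in; A_we = 0.2651 × 9 = 2.386 in².
F_nw = 0.6 F_EXX = 0.6 × 90 = 54 ksi.
φR_n = 0.75 × 54 × 2.386 = 96.64 kip.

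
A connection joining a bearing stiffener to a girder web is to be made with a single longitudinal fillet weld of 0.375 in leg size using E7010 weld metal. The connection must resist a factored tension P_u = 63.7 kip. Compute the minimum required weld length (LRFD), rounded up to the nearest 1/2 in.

L = 8 in

E70XX → F_EXX = 70 ksi.
Throat t_e = 0.707 × 0.375 = 0.2651 in.
φr_n = 0.75 × 0.6 × 70 × 0.2651 = 8.351 kip/in.
L_req = P_u / φr_n = 63.7 / 8.351 = 7.627 in total.
Round up → use L = 8 in.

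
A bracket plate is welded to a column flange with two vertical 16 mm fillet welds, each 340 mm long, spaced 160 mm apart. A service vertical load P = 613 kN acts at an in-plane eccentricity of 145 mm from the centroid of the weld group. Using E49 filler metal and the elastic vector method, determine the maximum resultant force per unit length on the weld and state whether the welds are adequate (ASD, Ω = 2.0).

E49XX → F_EXX = 490 MPa.
Total weld length L_w = 680 mm. Treat welds as unit-width lines.
Polar moment about centroid: J = 2[d³/12 + d(b/2)²] = 2[340³/12 + 340×80²] = 10900000 mm³.
Direct shear f_v = P/L_w = 613×10³ / 680 = 901.5 N/mm (vertical).
Torsion M = P·e = 613×10³ × 145 = 88885000 N·mm.
Critical point at (x, y) = (80, 170) from centroid. f_tx = M·y/J = 1386 N/mm; f_ty = M·x/J = 652.2 N/mm.
Resultant f_max = √[f_tx² + (f_v + f_ty)²] = √[1386² + (901.5 + 652.2)²] = 2082 N/mm.
Capacity per unit length: r_n/Ω = (1/2.0) × 0.6 × 490 × (0.707 × 16) = 1663 N/mm.
2082 > 1663 → NOT adequate.

f_max ≈ 2080 N/mm; NOT adequate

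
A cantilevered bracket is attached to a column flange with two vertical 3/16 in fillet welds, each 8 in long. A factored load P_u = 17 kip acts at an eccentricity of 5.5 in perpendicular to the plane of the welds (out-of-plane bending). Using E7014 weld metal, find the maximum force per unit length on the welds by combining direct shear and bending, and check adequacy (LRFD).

E70XX → F_EXX = 70 ksi.
L_w = 2 × 8 = 16 in; section modulus (unit throat) S = 2 × L²/6 = 21.33 in².
Direct shear f_v = P/L_w = 17/16 = 1.062 kip/in.
Moment M = P × e = 17 × 5.5 = 93.5 kip·in; bending f_b = M/S = 4.383 kip/in.
f_max = √(f_v² + f_b²) = √(1.062² + 4.383²) = 4.51 kip/in.
φr_n = 0.75 × 0.6 × 70 × (0.707 × 0.1875) = 4.176 kip/in → NOT adequate.

f_max ≈ 4.51 kip/in; NOT adequate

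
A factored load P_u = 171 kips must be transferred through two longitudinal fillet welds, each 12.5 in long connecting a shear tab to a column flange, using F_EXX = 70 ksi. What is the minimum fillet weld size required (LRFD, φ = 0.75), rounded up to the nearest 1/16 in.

Total weld length L = 25 in.
Required throat t_e = P_u / (φ × 0.6 F_EXX × L) = 171 / (0.75 × 0.6 × 70 × 25) = 0.2171 in.
Required leg w = t_e / 0.707 = 0.3071 in → use 5/16 in.

w = 5/16 in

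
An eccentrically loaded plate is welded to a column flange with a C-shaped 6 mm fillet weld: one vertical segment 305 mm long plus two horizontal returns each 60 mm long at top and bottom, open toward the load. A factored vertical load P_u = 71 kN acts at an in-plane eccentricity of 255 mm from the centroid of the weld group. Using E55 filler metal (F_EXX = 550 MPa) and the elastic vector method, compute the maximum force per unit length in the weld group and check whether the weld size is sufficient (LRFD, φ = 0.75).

Total weld length L_w = 425 mm. Treat welds as unit-width lines.
Centroid: x̄ = 2×60×30 / 425 = 8.471 mm from the vertical weld.
Polar moment about centroid: J = I_x + I_y = [305³/12 + 2×60×152.5²] + [305×8.471² + 2(60³/12 + 60×21.53²)] = 5269000 mm³.
Direct shear f_v = P/L_w = 71×10³ / 425 = 167.1 N/mm (vertical).
Torsion M = P·e = 71×10³ × 255 = 18105000 N·mm.
Critical point at (x, y) = (51.53, 152.5) from centroid. f_tx = M·y/J = 524 N/mm; f_ty = M·x/J = 177.1 N/mm.
Resultant f_max = √[f_tx² + (f_v + f_ty)²] = √[524² + (167.1 + 177.1)²] = 626.9 N/mm.
Capacity per unit length: φr_n = 0.75 × 0.6 × 550 × (0.707 × 6) = 1050 N/mm.
626.9 ≤ 1050 → adequate.

f_max ≈ 627 N/mm; adequate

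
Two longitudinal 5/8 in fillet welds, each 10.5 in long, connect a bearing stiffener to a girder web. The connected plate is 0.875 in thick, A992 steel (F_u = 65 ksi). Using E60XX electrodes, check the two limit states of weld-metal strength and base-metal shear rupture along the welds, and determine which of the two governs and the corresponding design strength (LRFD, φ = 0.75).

φR_n ≈ 251 kips (weld metal governs)

E60XX → F_EXX = 60 ksi.
t_e = 0.707 × 0.625 = 0.4419 in; L = 21 in.
Weld metal: φR_n = 0.75 × 0.6 × 60 × 0.4419 × 21 = 250.5 kips.
Base metal (shear rupture): φR_n = 0.75 × 0.6 × 65 × 0.875 × 21 = 537.5 kips.
Governing: weld metal.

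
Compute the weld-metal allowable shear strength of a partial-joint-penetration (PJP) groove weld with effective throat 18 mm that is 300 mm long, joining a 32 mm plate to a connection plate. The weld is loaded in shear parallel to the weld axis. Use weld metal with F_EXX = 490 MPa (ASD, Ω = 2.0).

R_n/Ω ≈ 794 kN

Effective throat (given) t_e = 18 mm.
A_we = 18 × 300 = 5400 mm².
F_nw = 0.6 F_EXX = 294 MPa.
R_n/Ω = (294 × 5400) / 2.0 × 10⁻³ = 793.8 kN.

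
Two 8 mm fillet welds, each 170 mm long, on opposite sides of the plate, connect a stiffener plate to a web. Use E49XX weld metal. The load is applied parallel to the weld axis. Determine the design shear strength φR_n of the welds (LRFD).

φR_n ≈ 424 kN

E49XX → F_EXX = 490 MPa.
Effective throat t_e = 0.707 × 8 = 5.656 mm.
Total length L = 340 mm; A_we = 5.656 × 340 = 1923 mm².
F_nw = 0.6 F_EXX = 0.6 × 490 = 294 MPa.
φR_n = 0.75 × 294 × 1923 × 10⁻³ = 424 kN.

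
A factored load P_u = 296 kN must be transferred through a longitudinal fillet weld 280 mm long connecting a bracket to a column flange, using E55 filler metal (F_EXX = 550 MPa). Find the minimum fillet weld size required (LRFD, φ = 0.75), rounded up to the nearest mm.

Total weld length L = 280 mm.
Required throat t_e = P_u / (φ × 0.6 F_EXX × L) = 296 / (0.75 × 0.6 × 550 × 280 × 10⁻³) = 4.271 mm.
Required leg w = t_e / 0.707 = 6.041 mm → use 7 mm.

w = 7 mm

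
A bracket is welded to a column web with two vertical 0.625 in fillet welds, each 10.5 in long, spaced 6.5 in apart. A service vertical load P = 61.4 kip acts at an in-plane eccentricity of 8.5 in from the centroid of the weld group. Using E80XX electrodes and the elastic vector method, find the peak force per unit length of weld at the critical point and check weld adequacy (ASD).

E80XX → F_EXX = 80 ksi.
Total weld length L_w = 21 in. Treat welds as unit-width lines.
Polar moment about centroid: J = 2[d³/12 + d(b/2)²] = 2[10.5³/12 + 10.5×3.25²] = 414.8 in³.
Direct shear f_v = P/L_w = 61.4 / 21 = 2.924 kip/in (vertical).
Torsion M = P·e = 61.4 × 8.5 = 521.9 kip·in.
Critical point at (x, y) = (3.25, 5.25) from centroid. f_tx = M·y/J = 6.606 kip/in; f_ty = M·x/J = 4.09 kip/in.
Resultant f_max = √[f_tx² + (f_v + f_ty)²] = √[6.606² + (2.924 + 4.09)²] = 9.635 kip/in.
Capacity per unit length: r_n/Ω = (1/2.0) × 0.6 × 80 × (0.707 × 0.625) = 10.6 kip/in.
9.635 ≤ 10.6 → adequate.

f_max ≈ 9.63 kip/in; adequate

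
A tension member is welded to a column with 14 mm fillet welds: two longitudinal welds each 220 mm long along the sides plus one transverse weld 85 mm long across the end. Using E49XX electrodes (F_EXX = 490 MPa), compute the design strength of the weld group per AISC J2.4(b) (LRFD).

φR_n ≈ 1150 kN

t_e = 0.707 × 14 = 9.898 mm.
R_nwl = 0.6 × 490 × 9.898 × 440 × 10⁻³ = 1280 kN (longitudinal, 2 welds).
R_nwt = 0.6 × 490 × 9.898 × 85 × 10⁻³ = 247.4 kN (transverse, base value).
(i) R_nwl + R_nwt = 1528 kN; (ii) 0.85 R_nwl + 1.5 R_nwt = 1459 kN.
R_n = max = 1528 kN [governs: (i)]; φR_n = 1146 kN.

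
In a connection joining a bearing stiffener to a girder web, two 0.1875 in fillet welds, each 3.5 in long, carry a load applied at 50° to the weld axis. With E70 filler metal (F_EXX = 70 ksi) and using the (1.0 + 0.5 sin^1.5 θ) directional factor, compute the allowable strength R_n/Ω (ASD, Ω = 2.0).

t_e = 0.707 × 0.1875 = 0.1326 in; A_we = 0.1326 × 7 = 0.9279 in².
Directional factor: 1.0 + 0.5 sin^1.5(50°) = 1.335.
F_nw = 0.6 × 70 × 1.335 = 56.08 ksi.
R_n/Ω = (56.08 × 0.9279) / 2.0 = 26.02 kip.

R_n/Ω ≈ 26 kip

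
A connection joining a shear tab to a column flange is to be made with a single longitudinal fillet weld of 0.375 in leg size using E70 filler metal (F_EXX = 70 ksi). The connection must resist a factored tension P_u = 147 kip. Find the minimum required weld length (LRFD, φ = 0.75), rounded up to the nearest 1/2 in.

L = 18 in

Throat t_e = 0.707 × 0.375 = 0.2651 in.
φr_n = 0.75 × 0.6 × 70 × 0.2651 = 8.351 kip/in.
L_req = P_u / φr_n = 147 / 8.351 = 17.6 in total.
Round up → use L = 18 in.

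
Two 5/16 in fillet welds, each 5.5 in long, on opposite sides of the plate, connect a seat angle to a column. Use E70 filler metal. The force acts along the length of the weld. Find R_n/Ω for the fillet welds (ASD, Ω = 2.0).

E70XX → F_EXX = 70 ksi.
Effective throat t_e = 0.707 × 0.3125 = 0.2209 in.
Total length L = 11 in; A_we = 0.2209 × 11 = 2.43 in².
F_nw = 0.6 F_EXX = 0.6 × 70 = 42 ksi.
R_n = 42 × 2.43 = 102.1 kips; R_n/Ω = 102.1/2.0 = 51.04 kips.

R_n/Ω ≈ 51 kips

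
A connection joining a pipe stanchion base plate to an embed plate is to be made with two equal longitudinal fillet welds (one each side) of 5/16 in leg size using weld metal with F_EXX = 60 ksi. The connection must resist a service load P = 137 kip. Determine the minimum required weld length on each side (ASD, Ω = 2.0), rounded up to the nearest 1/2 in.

L = 17.5 in on each side

Throat t_e = 0.707 × 0.3125 = 0.2209 in.
r_n/Ω = (0.6 × 60 × 0.2209) / 2.0 = 3.977 kip/in.
L_req = P / (r_n/Ω) = 137 / 3.977 = 34.45 in total.
Per side: 34.45 / 2 = 17.22 in.
Round up → use L = 17.5 in on each side.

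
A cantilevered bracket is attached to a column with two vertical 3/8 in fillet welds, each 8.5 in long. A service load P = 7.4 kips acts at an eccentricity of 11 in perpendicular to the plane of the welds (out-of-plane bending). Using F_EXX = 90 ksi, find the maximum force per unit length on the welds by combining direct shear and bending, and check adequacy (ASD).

f_max ≈ 3.41 kip/in; adequate

L_w = 2 × 8.5 = 17 in; section modulus (unit throat) S = 2 × L²/6 = 24.08 in².
Direct shear f_v = P/L_w = 7.4/17 = 0.4353 kip/in.
Moment M = P × e = 7.4 × 11 = 81.4 kip·in; bending f_b = M/S = 3.38 kip/in.
f_max = √(f_v² + f_b²) = √(0.4353² + 3.38²) = 3.408 kip/in.
r_n/Ω = (1/2.0) × 0.6 × 90 × (0.707 × 0.375) = 7.158 kip/in → adequate.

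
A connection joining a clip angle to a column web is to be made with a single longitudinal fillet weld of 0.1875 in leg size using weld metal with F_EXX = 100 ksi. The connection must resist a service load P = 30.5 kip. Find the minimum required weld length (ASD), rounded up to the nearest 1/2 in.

Throat t_e = 0.707 × 0.1875 = 0.1326 in.
r_n/Ω = (0.6 × 100 × 0.1326) / 2.0 = 3.977 kip/in.
L_req = P / (r_n/Ω) = 30.5 / 3.977 = 7.669 in total.
Round up → use L = 8 in.

L = 8 in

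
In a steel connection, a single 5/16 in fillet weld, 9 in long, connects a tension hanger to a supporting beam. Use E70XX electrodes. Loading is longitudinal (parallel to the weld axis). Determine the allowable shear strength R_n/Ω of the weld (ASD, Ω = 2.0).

E70XX → F_EXX = 70 ksi.
Effective throat t_e = 0.707 × 0.3125 = 0.2209 in.
Total length L = 9 in; A_we = 0.2209 × 9 = 1.988 in².
F_nw = 0.6 F_EXX = 0.6 × 70 = 42 ksi.
R_n = 42 × 1.988 = 83.51 kip; R_n/Ω = 83.51/2.0 = 41.76 kip.

R_n/Ω ≈ 41.8 kip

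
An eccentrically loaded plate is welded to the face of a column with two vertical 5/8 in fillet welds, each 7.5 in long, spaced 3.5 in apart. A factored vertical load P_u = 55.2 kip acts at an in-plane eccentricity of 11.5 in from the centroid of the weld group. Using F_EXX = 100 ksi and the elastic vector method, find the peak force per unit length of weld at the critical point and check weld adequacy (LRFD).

Total weld length L_w = 15 in. Treat welds as unit-width lines.
Polar moment about centroid: J = 2[d³/12 + d(b/2)²] = 2[7.5³/12 + 7.5×1.75²] = 116.2 in³.
Direct shear f_v = P/L_w = 55.2 / 15 = 3.68 kip/in (vertical).
Torsion M = P·e = 55.2 × 11.5 = 634.8 kip·in.
Critical point at (x, y) = (1.75, 3.75) from centroid. f_tx = M·y/J = 20.48 kip/in; f_ty = M·x/J = 9.556 kip/in.
Resultant f_max = √[f_tx² + (f_v + f_ty)²] = √[20.48² + (3.68 + 9.556)²] = 24.38 kip/in.
Capacity per unit length: φr_n = 0.75 × 0.6 × 100 × (0.707 × 0.625) = 19.88 kip/in.
24.38 > 19.88 → NOT adequate.

f_max ≈ 24.4 kip/in; NOT adequate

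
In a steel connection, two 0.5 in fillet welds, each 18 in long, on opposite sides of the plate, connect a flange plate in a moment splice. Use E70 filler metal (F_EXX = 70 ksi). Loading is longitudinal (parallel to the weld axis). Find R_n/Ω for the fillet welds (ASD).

R_n/Ω ≈ 267 kip

Effective throat t_e = 0.707 × 0.5 = 0.3535 in.
Total length L = 36 in; A_we = 0.3535 × 36 = 12.73 in².
F_nw = 0.6 F_EXX = 0.6 × 70 = 42 ksi.
R_n = 42 × 12.73 = 534.5 kip; R_n/Ω = 534.5/2.0 = 267.2 kip.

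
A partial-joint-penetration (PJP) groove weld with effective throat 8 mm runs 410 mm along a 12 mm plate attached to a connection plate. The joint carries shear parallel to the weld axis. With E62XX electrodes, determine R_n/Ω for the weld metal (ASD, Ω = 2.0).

E62XX → F_EXX = 620 MPa.
Effective throat (given) t_e = 8 mm.
A_we = 8 × 410 = 3280 mm².
F_nw = 0.6 F_EXX = 372 MPa.
R_n/Ω = (372 × 3280) / 2.0 × 10⁻³ = 610.1 kN.

R_n/Ω ≈ 610 kN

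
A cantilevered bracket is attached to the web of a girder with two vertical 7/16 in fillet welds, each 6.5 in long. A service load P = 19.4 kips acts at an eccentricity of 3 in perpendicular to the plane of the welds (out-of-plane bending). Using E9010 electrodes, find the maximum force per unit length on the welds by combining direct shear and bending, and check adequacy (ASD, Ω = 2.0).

E90XX → F_EXX = 90 ksi.
L_w = 2 × 6.5 = 13 in; section modulus (unit throat) S = 2 × L²/6 = 14.08 in².
Direct shear f_v = P/L_w = 19.4/13 = 1.492 kip/in.
Moment M = P × e = 19.4 × 3 = 58.2 kip·in; bending f_b = M/S = 4.133 kip/in.
f_max = √(f_v² + f_b²) = √(1.492² + 4.133²) = 4.394 kip/in.
r_n/Ω = (1/2.0) × 0.6 × 90 × (0.707 × 0.4375) = 8.351 kip/in → adequate.

f_max ≈ 4.39 kip/in; adequate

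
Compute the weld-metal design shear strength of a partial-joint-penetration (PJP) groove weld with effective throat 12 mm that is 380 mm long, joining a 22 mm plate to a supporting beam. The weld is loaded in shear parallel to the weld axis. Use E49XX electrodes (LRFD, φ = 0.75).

φR_n ≈ 1010 kN

E49XX → F_EXX = 490 MPa.
Effective throat (given) t_e = 12 mm.
A_we = 12 × 380 = 4560 mm².
F_nw = 0.6 F_EXX = 294 MPa.
φR_n = 0.75 × 294 × 4560 × 10⁻³ = 1005 kN.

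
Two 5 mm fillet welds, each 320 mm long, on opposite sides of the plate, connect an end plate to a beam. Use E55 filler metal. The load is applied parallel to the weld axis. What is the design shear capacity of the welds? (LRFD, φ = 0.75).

φR_n ≈ 560 kN

E55XX → F_EXX = 550 MPa.
Effective throat t_e = 0.707 × 5 = 3.535 mm.
Total length L = 640 mm; A_we = 3.535 × 640 = 2262 mm².
F_nw = 0.6 F_EXX = 0.6 × 550 = 330 MPa.
φR_n = 0.75 × 330 × 2262 × 10⁻³ = 559.9 kN.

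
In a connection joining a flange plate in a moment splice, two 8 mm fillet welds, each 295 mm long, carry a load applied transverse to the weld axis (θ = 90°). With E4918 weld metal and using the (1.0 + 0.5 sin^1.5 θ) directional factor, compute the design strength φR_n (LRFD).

E49XX → F_EXX = 490 MPa.
t_e = 0.707 × 8 = 5.656 mm; A_we = 5.656 × 590 = 3337 mm².
Directional factor: 1.0 + 0.5 sin^1.5(90°) = 1.5.
F_nw = 0.6 × 490 × 1.5 = 441 MPa.
φR_n = 0.75 × 441 × 3337 × 10⁻³ = 1104 kN.

φR_n ≈ 1100 kN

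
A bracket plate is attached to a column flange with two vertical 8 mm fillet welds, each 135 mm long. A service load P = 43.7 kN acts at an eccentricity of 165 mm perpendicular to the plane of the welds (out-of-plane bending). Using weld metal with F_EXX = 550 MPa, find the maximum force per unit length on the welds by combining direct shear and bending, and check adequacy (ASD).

f_max ≈ 1200 N/mm; NOT adequate

L_w = 2 × 135 = 270 mm; section modulus (unit throat) S = 2 × L²/6 = 6075 mm².
Direct shear f_v = P/L_w = 43.7×10³/270 = 161.9 N/mm.
Moment M = P × e = 43.7×10³ × 165 = 7210500 N·mm; bending f_b = M/S = 1187 N/mm.
f_max = √(f_v² + f_b²) = √(161.9² + 1187²) = 1198 N/mm.
r_n/Ω = (1/2.0) × 0.6 × 550 × (0.707 × 8) = 933.2 N/mm → NOT adequate.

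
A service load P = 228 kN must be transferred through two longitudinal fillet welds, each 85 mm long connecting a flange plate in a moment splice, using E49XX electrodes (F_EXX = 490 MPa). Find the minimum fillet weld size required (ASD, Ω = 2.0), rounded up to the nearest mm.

w = 13 mm

Total weld length L = 170 mm.
Required throat t_e = P × Ω / (0.6 F_EXX × L) = 228 × 2.0 / (0.6 × 490 × 170 × 10⁻³) = 9.124 mm.
Required leg w = t_e / 0.707 = 12.9 mm → use 13 mm.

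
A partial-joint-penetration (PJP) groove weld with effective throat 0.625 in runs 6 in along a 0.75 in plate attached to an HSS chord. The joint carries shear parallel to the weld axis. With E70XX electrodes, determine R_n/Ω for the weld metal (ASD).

R_n/Ω ≈ 78.8 kip

E70XX → F_EXX = 70 ksi.
Effective throat (given) t_e = 0.625 in.
A_we = 0.625 × 6 = 3.75 in².
F_nw = 0.6 F_EXX = 42 ksi.
R_n/Ω = (42 × 3.75) / 2.0 = 78.75 kip.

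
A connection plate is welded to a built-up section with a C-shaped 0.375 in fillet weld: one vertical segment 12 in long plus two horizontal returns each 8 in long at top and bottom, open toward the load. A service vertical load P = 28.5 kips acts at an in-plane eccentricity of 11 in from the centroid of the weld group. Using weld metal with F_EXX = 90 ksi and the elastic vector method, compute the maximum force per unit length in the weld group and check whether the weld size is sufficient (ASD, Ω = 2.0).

Total weld length L_w = 28 in. Treat welds as unit-width lines.
Centroid: x̄ = 2×8×4 / 28 = 2.286 in from the vertical weld.
Polar moment about centroid: J = I_x + I_y = [12³/12 + 2×8×6²] + [12×2.286² + 2(8³/12 + 8×1.714²)] = 915 in³.
Direct shear f_v = P/L_w = 28.5 / 28 = 1.018 kip/in (vertical).
Torsion M = P·e = 28.5 × 11 = 313.5 kip·in.
Critical point at (x, y) = (5.714, 6) from centroid. f_tx = M·y/J = 2.056 kip/in; f_ty = M·x/J = 1.958 kip/in.
Resultant f_max = √[f_tx² + (f_v + f_ty)²] = √[2.056² + (1.018 + 1.958)²] = 3.617 kip/in.
Capacity per unit length: r_n/Ω = (1/2.0) × 0.6 × 90 × (0.707 × 0.375) = 7.158 kip/in.
3.617 ≤ 7.158 → adequate.

f_max ≈ 3.62 kip/in; adequate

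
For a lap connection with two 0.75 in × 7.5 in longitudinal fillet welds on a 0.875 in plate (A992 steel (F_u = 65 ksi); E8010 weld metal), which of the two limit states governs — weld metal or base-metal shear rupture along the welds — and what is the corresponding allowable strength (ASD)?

R_n/Ω ≈ 191 kips (weld metal governs)

E80XX → F_EXX = 80 ksi.
t_e = 0.707 × 0.75 = 0.5302 in; L = 15 in.
Weld metal: R_n/Ω = (1/2.0) × 0.6 × 80 × 0.5302 × 15 = 190.9 kips.
Base metal (shear rupture): R_n/Ω = (1/2.0) × 0.6 × 65 × 0.875 × 15 = 255.9 kips.
Governing: weld metal.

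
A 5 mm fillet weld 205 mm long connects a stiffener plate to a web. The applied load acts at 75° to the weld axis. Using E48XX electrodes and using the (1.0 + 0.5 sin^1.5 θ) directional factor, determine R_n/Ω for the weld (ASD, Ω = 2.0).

R_n/Ω ≈ 154 kN

E48XX → F_EXX = 480 MPa.
t_e = 0.707 × 5 = 3.535 mm; A_we = 3.535 × 205 = 724.7 mm².
Directional factor: 1.0 + 0.5 sin^1.5(75°) = 1.475.
F_nw = 0.6 × 480 × 1.475 = 424.7 MPa.
R_n/Ω = (424.7 × 724.7) / 2.0 × 10⁻³ = 153.9 kN.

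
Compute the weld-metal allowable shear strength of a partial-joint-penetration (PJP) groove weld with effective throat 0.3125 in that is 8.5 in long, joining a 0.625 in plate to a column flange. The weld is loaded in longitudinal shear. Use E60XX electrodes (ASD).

E60XX → F_EXX = 60 ksi.
Effective throat (given) t_e = 0.3125 in.
A_we = 0.3125 × 8.5 = 2.656 in².
F_nw = 0.6 F_EXX = 36 ksi.
R_n/Ω = (36 × 2.656) / 2.0 = 47.81 kips.

R_n/Ω ≈ 47.8 kips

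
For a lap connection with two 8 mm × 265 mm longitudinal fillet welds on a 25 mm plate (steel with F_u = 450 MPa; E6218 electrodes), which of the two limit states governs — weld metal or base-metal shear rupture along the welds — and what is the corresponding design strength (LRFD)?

φR_n ≈ 836 kN (weld metal governs)

E62XX → F_EXX = 620 MPa.
t_e = 0.707 × 8 = 5.656 mm; L = 530 mm.
Weld metal: φR_n = 0.75 × 0.6 × 620 × 5.656 × 530 × 10⁻³ = 836.4 kN.
Base metal (shear rupture): φR_n = 0.75 × 0.6 × 450 × 25 × 530 × 10⁻³ = 2683 kN.
Governing: weld metal.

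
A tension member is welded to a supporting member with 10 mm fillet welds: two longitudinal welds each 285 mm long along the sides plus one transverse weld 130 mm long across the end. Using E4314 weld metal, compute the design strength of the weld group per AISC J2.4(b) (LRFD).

E43XX → F_EXX = 430 MPa.
t_e = 0.707 × 10 = 7.07 mm.
R_nwl = 0.6 × 430 × 7.07 × 570 × 10⁻³ = 1040 kN (longitudinal, 2 welds).
R_nwt = 0.6 × 430 × 7.07 × 130 × 10⁻³ = 237.1 kN (transverse, base value).
(i) R_nwl + R_nwt = 1277 kN; (ii) 0.85 R_nwl + 1.5 R_nwt = 1239 kN.
R_n = max = 1277 kN [governs: (i)]; φR_n = 957.6 kN.

φR_n ≈ 958 kN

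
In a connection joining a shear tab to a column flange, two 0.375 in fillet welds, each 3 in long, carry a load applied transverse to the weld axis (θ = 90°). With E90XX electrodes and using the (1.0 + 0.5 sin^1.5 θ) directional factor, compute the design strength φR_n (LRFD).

E90XX → F_EXX = 90 ksi.
t_e = 0.707 × 0.375 = 0.2651 in; A_we = 0.2651 × 6 = 1.591 in².
Directional factor: 1.0 + 0.5 sin^1.5(90°) = 1.5.
F_nw = 0.6 × 90 × 1.5 = 81 ksi.
φR_n = 0.75 × 81 × 1.591 = 96.64 kips.

φR_n ≈ 96.6 kips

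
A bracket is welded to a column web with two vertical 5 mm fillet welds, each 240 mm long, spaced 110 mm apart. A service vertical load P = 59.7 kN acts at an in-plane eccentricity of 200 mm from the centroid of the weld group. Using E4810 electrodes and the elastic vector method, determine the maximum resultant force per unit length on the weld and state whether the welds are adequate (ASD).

f_max ≈ 485 N/mm; adequate

E48XX → F_EXX = 480 MPa.
Total weld length L_w = 480 mm. Treat welds as unit-width lines.
Polar moment about centroid: J = 2[d³/12 + d(b/2)²] = 2[240³/12 + 240×55²] = 3756000 mm³.
Direct shear f_v = P/L_w = 59.7×10³ / 480 = 124.4 N/mm (vertical).
Torsion M = P·e = 59.7×10³ × 200 = 11940000 N·mm.
Critical point at (x, y) = (55, 120) from centroid. f_tx = M·y/J = 381.5 N/mm; f_ty = M·x/J = 174.8 N/mm.
Resultant f_max = √[f_tx² + (f_v + f_ty)²] = √[381.5² + (124.4 + 174.8)²] = 484.8 N/mm.
Capacity per unit length: r_n/Ω = (1/2.0) × 0.6 × 480 × (0.707 × 5) = 509 N/mm.
484.8 ≤ 509 → adequate.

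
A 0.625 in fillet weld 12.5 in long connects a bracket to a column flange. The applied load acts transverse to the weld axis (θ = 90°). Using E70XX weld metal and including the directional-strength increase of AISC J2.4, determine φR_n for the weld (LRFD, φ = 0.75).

φR_n ≈ 261 kip

E70XX → F_EXX = 70 ksi.
t_e = 0.707 × 0.625 = 0.4419 in; A_we = 0.4419 × 12.5 = 5.523 in².
Directional factor: 1.0 + 0.5 sin^1.5(90°) = 1.5.
F_nw = 0.6 × 70 × 1.5 = 63 ksi.
φR_n = 0.75 × 63 × 5.523 = 261 kip.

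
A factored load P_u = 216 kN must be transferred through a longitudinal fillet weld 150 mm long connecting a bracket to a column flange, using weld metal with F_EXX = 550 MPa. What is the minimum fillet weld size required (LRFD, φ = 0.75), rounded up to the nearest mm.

Total weld length L = 150 mm.
Required throat t_e = P_u / (φ × 0.6 F_EXX × L) = 216 / (0.75 × 0.6 × 550 × 150 × 10⁻³) = 5.818 mm.
Required leg w = t_e / 0.707 = 8.229 mm → use 9 mm.

w = 9 mm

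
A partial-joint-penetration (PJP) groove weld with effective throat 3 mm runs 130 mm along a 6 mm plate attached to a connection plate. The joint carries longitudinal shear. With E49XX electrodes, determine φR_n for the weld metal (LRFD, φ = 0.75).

E49XX → F_EXX = 490 MPa.
Effective throat (given) t_e = 3 mm.
A_we = 3 × 130 = 390 mm².
F_nw = 0.6 F_EXX = 294 MPa.
φR_n = 0.75 × 294 × 390 × 10⁻³ = 86 kN.

φR_n ≈ 86 kN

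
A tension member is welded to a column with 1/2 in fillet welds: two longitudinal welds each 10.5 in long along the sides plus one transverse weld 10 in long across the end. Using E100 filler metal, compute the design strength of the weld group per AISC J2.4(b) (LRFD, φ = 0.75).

E100XX → F_EXX = 100 ksi.
t_e = 0.707 × 0.5 = 0.3535 in.
R_nwl = 0.6 × 100 × 0.3535 × 21 = 445.4 kips (longitudinal, 2 welds).
R_nwt = 0.6 × 100 × 0.3535 × 10 = 212.1 kips (transverse, base value).
(i) R_nwl + R_nwt = 657.5 kips; (ii) 0.85 R_nwl + 1.5 R_nwt = 696.7 kips.
R_n = max = 696.7 kips [governs: (ii)]; φR_n = 522.6 kips.

φR_n ≈ 523 kips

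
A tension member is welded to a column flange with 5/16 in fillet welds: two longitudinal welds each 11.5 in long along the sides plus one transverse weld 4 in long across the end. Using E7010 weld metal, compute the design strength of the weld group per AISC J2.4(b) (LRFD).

φR_n ≈ 188 kip

E70XX → F_EXX = 70 ksi.
t_e = 0.707 × 0.3125 = 0.2209 in.
R_nwl = 0.6 × 70 × 0.2209 × 23 = 213.4 kip (longitudinal, 2 welds).
R_nwt = 0.6 × 70 × 0.2209 × 4 = 37.12 kip (transverse, base value).
(i) R_nwl + R_nwt = 250.5 kip; (ii) 0.85 R_nwl + 1.5 R_nwt = 237.1 kip.
R_n = max = 250.5 kip [governs: (i)]; φR_n = 187.9 kip.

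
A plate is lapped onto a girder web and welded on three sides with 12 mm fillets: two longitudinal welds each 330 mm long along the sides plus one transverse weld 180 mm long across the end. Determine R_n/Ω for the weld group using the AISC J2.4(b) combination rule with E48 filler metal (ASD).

R_n/Ω ≈ 1030 kN

E48XX → F_EXX = 480 MPa.
t_e = 0.707 × 12 = 8.484 mm.
R_nwl = 0.6 × 480 × 8.484 × 660 × 10⁻³ = 1613 kN (longitudinal, 2 welds).
R_nwt = 0.6 × 480 × 8.484 × 180 × 10⁻³ = 439.8 kN (transverse, base value).
(i) R_nwl + R_nwt = 2052 kN; (ii) 0.85 R_nwl + 1.5 R_nwt = 2030 kN.
R_n = max = 2052 kN [governs: (i)]; R_n/Ω = 1026 kN.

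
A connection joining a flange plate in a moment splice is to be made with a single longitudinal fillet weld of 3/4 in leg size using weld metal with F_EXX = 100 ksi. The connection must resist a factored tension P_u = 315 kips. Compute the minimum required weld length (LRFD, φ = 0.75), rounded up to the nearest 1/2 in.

Throat t_e = 0.707 × 0.75 = 0.5302 in.
φr_n = 0.75 × 0.6 × 100 × 0.5302 = 23.86 kips/in.
L_req = P_u / φr_n = 315 / 23.86 = 13.2 in total.
Round up → use L = 13.5 in.

L = 13.5 in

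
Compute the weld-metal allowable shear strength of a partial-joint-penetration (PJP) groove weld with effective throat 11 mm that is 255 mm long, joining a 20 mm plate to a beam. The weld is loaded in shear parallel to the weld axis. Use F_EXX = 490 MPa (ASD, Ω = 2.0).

Effective throat (given) t_e = 11 mm.
A_we = 11 × 255 = 2805 mm².
F_nw = 0.6 F_EXX = 294 MPa.
R_n/Ω = (294 × 2805) / 2.0 × 10⁻³ = 412.3 kN.

R_n/Ω ≈ 412 kN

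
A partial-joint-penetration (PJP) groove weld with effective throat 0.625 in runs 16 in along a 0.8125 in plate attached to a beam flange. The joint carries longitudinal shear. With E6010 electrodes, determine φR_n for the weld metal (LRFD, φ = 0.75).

E60XX → F_EXX = 60 ksi.
Effective throat (given) t_e = 0.625 in.
A_we = 0.625 × 16 = 10 in².
F_nw = 0.6 F_EXX = 36 ksi.
φR_n = 0.75 × 36 × 10 = 270 kip.

φR_n ≈ 270 kip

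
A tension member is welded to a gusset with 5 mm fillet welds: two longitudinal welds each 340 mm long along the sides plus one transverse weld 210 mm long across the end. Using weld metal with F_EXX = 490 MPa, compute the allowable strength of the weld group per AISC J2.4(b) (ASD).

t_e = 0.707 × 5 = 3.535 mm.
R_nwl = 0.6 × 490 × 3.535 × 680 × 10⁻³ = 706.7 kN (longitudinal, 2 welds).
R_nwt = 0.6 × 490 × 3.535 × 210 × 10⁻³ = 218.3 kN (transverse, base value).
(i) R_nwl + R_nwt = 925 kN; (ii) 0.85 R_nwl + 1.5 R_nwt = 928.1 kN.
R_n = max = 928.1 kN [governs: (ii)]; R_n/Ω = 464 kN.

R_n/Ω ≈ 464 kN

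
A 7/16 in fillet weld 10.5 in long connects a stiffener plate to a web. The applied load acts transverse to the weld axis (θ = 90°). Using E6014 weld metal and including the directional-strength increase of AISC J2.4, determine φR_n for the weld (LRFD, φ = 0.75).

φR_n ≈ 132 kip

E60XX → F_EXX = 60 ksi.
t_e = 0.707 × 0.4375 = 0.3093 in; A_we = 0.3093 × 10.5 = 3.248 in².
Directional factor: 1.0 + 0.5 sin^1.5(90°) = 1.5.
F_nw = 0.6 × 60 × 1.5 = 54 ksi.
φR_n = 0.75 × 54 × 3.248 = 131.5 kip.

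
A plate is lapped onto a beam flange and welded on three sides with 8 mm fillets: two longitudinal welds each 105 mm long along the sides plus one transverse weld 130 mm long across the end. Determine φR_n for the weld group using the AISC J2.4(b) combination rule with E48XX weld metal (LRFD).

φR_n ≈ 456 kN

E48XX → F_EXX = 480 MPa.
t_e = 0.707 × 8 = 5.656 mm.
R_nwl = 0.6 × 480 × 5.656 × 210 × 10⁻³ = 342.1 kN (longitudinal, 2 welds).
R_nwt = 0.6 × 480 × 5.656 × 130 × 10⁻³ = 211.8 kN (transverse, base value).
(i) R_nwl + R_nwt = 553.8 kN; (ii) 0.85 R_nwl + 1.5 R_nwt = 608.4 kN.
R_n = max = 608.4 kN [governs: (ii)]; φR_n = 456.3 kN.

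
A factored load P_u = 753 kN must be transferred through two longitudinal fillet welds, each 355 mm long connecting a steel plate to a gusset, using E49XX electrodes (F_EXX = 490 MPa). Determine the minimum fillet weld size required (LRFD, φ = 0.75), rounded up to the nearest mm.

w = 7 mm

Total weld length L = 710 mm.
Required throat t_e = P_u / (φ × 0.6 F_EXX × L) = 753 / (0.75 × 0.6 × 490 × 710 × 10⁻³) = 4.81 mm.
Required leg w = t_e / 0.707 = 6.803 mm → use 7 mm.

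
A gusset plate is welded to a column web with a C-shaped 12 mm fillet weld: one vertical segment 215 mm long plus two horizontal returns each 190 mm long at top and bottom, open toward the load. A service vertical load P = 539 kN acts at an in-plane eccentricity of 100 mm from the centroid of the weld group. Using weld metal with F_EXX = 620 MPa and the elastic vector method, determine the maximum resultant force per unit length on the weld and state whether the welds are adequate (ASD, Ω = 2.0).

Total weld length L_w = 595 mm. Treat welds as unit-width lines.
Centroid: x̄ = 2×190×95 / 595 = 60.67 mm from the vertical weld.
Polar moment about centroid: J = I_x + I_y = [215³/12 + 2×190×107.5²] + [215×60.67² + 2(190³/12 + 190×34.33²)] = 7602000 mm³.
Direct shear f_v = P/L_w = 539×10³ / 595 = 905.9 N/mm (vertical).
Torsion M = P·e = 539×10³ × 100 = 53900000 N·mm.
Critical point at (x, y) = (129.3, 107.5) from centroid. f_tx = M·y/J = 762.2 N/mm; f_ty = M·x/J = 917 N/mm.
Resultant f_max = √[f_tx² + (f_v + f_ty)²] = √[762.2² + (905.9 + 917)²] = 1976 N/mm.
Capacity per unit length: r_n/Ω = (1/2.0) × 0.6 × 620 × (0.707 × 12) = 1578 N/mm.
1976 > 1578 → NOT adequate.

f_max ≈ 1980 N/mm; NOT adequate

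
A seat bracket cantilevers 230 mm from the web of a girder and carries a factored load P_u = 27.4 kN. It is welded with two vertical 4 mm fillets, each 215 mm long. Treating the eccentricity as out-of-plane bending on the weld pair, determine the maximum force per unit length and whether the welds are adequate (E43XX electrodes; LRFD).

f_max ≈ 414 N/mm; adequate

E43XX → F_EXX = 430 MPa.
L_w = 2 × 215 = 430 mm; section modulus (unit throat) S = 2 × L²/6 = 15410 mm².
Direct shear f_v = P/L_w = 27.4×10³/430 = 63.72 N/mm.
Moment M = P × e = 27.4×10³ × 230 = 6302000 N·mm; bending f_b = M/S = 409 N/mm.
f_max = √(f_v² + f_b²) = √(63.72² + 409²) = 413.9 N/mm.
φr_n = 0.75 × 0.6 × 430 × (0.707 × 4) = 547.2 N/mm → adequate.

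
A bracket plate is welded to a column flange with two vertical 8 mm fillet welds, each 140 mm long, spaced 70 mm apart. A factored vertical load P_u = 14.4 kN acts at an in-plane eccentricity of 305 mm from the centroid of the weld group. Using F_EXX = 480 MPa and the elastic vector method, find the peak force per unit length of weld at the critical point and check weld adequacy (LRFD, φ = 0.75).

f_max ≈ 455 N/mm; adequate

Total weld length L_w = 280 mm. Treat welds as unit-width lines.
Polar moment about centroid: J = 2[d³/12 + d(b/2)²] = 2[140³/12 + 140×35²] = 800300 mm³.
Direct shear f_v = P/L_w = 14.4×10³ / 280 = 51.43 N/mm (vertical).
Torsion M = P·e = 14.4×10³ × 305 = 4392000 N·mm.
Critical point at (x, y) = (35, 70) from centroid. f_tx = M·y/J = 384.1 N/mm; f_ty = M·x/J = 192.1 N/mm.
Resultant f_max = √[f_tx² + (f_v + f_ty)²] = √[384.1² + (51.43 + 192.1)²] = 454.8 N/mm.
Capacity per unit length: φr_n = 0.75 × 0.6 × 480 × (0.707 × 8) = 1222 N/mm.
454.8 ≤ 1222 → adequate.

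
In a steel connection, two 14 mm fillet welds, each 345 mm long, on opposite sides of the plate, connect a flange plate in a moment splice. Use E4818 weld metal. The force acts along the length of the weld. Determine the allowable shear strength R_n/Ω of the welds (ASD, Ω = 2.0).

R_n/Ω ≈ 983 kN

E48XX → F_EXX = 480 MPa.
Effective throat t_e = 0.707 × 14 = 9.898 mm.
Total length L = 690 mm; A_we = 9.898 × 690 = 6830 mm².
F_nw = 0.6 F_EXX = 0.6 × 480 = 288 MPa.
R_n = 288 × 6830 × 10⁻³ = 1967 kN; R_n/Ω = 1967/2.0 = 983.5 kN.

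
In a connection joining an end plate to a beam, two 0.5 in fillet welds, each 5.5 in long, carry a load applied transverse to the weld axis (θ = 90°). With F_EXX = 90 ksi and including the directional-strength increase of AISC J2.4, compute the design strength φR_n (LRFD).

t_e = 0.707 × 0.5 = 0.3535 in; A_we = 0.3535 × 11 = 3.888 in².
Directional factor: 1.0 + 0.5 sin^1.5(90°) = 1.5.
F_nw = 0.6 × 90 × 1.5 = 81 ksi.
φR_n = 0.75 × 81 × 3.888 = 236.2 kip.

φR_n ≈ 236 kip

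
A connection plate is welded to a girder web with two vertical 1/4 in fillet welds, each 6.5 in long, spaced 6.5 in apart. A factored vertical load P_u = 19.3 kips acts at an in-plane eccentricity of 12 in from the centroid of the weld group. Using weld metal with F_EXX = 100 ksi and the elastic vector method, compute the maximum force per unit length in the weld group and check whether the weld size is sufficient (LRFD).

Total weld length L_w = 13 in. Treat welds as unit-width lines.
Polar moment about centroid: J = 2[d³/12 + d(b/2)²] = 2[6.5³/12 + 6.5×3.25²] = 183.1 in³.
Direct shear f_v = P/L_w = 19.3 / 13 = 1.485 kip/in (vertical).
Torsion M = P·e = 19.3 × 12 = 231.6 kip·in.
Critical point at (x, y) = (3.25, 3.25) from centroid. f_tx = M·y/J = 4.111 kip/in; f_ty = M·x/J = 4.111 kip/in.
Resultant f_max = √[f_tx² + (f_v + f_ty)²] = √[4.111² + (1.485 + 4.111)²] = 6.944 kip/in.
Capacity per unit length: φr_n = 0.75 × 0.6 × 100 × (0.707 × 0.25) = 7.954 kip/in.
6.944 ≤ 7.954 → adequate.

f_max ≈ 6.94 kip/in; adequate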